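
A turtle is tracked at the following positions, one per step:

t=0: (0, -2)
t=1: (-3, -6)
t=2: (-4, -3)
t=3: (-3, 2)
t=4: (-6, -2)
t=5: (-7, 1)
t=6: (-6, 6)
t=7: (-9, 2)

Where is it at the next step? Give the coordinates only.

The moves between consecutive positions are (-3, -4), (-1, +3), (+1, +5), (-3, -4), (-1, +3), (+1, +5), (-3, -4); they repeat the 3-cycle [(-3, -4), (-1, +3), (+1, +5)].
step 8: apply (-1, +3) → (-10, 5)

(-10, 5)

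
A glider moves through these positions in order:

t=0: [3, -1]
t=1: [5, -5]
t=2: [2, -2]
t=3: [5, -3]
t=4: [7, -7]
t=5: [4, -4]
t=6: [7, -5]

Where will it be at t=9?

Step-to-step displacements: [+2, -4], [-3, +3], [+3, -1], [+2, -4], [-3, +3], [+3, -1] — a repeating cycle of length 3.
step 7: apply [+2, -4] → [9, -9]
step 8: apply [-3, +3] → [6, -6]
step 9: apply [+3, -1] → [9, -7]

[9, -7]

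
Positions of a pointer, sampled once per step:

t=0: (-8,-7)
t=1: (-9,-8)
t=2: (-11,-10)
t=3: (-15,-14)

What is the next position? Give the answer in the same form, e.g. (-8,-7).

Consecutive displacements (-1,-1), (-2,-2), (-4,-4) scale by a factor of 2 each step.
step 4: (-15,-14) + (-8,-8) → (-23,-22)

(-23,-22)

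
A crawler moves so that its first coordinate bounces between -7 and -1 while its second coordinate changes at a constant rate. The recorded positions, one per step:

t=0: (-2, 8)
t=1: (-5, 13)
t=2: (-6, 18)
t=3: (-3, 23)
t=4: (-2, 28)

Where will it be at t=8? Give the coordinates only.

The first coordinate travels 3 per step and bounces off the walls at -7 and -1.
  step 5: -2 → -5
  step 6: -5 → -6
  step 7: -6 → -3
  step 8: -3 → -2
The second coordinate changes by +5 each step: at step 8 it is 48.

(-2, 48)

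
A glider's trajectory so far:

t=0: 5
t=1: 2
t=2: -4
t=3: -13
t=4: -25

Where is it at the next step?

Taking differences between consecutive positions: -3, -6, -9, -12. These grow by -3 each step.
step 5: -25 − 15 → -40

-40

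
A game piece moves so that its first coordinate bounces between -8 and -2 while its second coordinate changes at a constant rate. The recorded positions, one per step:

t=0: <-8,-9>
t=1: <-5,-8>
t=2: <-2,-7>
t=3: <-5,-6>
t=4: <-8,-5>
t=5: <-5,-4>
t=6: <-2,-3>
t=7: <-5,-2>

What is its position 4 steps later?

<-5,2>

The first coordinate reflects between -8 and -2, moving 3 per step.
  step 8: -5 → -8
  step 9: -8 → -5
  step 10: -5 → -2
  step 11: -2 → -5
The second coordinate changes by +1 each step: at step 11 it is 2.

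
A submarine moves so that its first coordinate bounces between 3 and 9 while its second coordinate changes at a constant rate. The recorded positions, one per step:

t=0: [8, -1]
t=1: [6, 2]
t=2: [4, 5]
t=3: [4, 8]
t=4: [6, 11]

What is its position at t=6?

The first coordinate travels 2 per step and bounces off the walls at 3 and 9.
  step 5: 6 → 8
  step 6: 8 → 8
The second coordinate changes by +3 each step: at step 6 it is 17.

[8, 17]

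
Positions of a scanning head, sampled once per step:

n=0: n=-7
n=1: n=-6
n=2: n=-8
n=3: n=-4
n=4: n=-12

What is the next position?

n=4

Consecutive displacements +1, -2, +4, -8 scale by a factor of -2 each step.
step 5: -12 + 16 → n=4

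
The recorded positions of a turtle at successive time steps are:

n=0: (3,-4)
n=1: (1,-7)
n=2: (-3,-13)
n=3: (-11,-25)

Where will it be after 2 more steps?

(-59,-97)

The jumps are (-2,-3), (-4,-6), (-8,-12) — a geometric progression with ratio 2.
step 4: (-11,-25) + (-16,-24) → (-27,-49)
step 5: (-27,-49) + (-32,-48) → (-59,-97)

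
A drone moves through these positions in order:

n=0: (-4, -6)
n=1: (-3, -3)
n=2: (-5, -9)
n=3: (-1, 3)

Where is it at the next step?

Step-to-step displacements: (+1, +3), (-2, -6), (+4, +12); each is -2× the previous.
step 4: (-1, 3) + (-8, -24) → (-9, -21)

(-9, -21)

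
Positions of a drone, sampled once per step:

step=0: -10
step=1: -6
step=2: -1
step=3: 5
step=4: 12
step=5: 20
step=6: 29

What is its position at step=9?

62

First differences are +4, +5, +6, +7, +8, +9; their common second difference is +1 (constant acceleration).
step 7: 29 + 10 → 39
step 8: 39 + 11 → 50
step 9: 50 + 12 → 62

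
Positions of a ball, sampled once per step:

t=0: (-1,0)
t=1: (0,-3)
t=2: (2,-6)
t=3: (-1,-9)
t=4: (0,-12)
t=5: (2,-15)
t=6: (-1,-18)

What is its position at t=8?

First: cycles through -1, 0, 2 every 3 steps. Step 8 lands at position 2 of the cycle → 2.
Second: linear, -3 per step → -24 at step 8.

(2,-24)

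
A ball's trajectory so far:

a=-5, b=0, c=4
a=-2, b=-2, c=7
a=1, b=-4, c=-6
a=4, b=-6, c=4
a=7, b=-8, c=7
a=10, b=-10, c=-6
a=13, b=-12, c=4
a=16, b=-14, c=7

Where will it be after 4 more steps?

A: linear, +3 per step → 28 at step 11.
B: linear, -2 per step → -22 at step 11.
C: cycles through 4, 7, -6 every 3 steps. Step 11 lands at position 2 of the cycle → -6.

a=28, b=-22, c=-6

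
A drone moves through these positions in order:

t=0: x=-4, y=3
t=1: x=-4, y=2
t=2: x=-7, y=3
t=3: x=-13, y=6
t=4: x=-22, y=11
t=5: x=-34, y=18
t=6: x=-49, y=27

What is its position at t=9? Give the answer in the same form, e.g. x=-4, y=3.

Successive displacements: (+0,-1), (-3,+1), (-6,+3), (-9,+5), (-12,+7), (-15,+9) — each changes by (-3,+2).
step 7: x=-49, y=27 + (-18,+11) → x=-67, y=38
step 8: x=-67, y=38 + (-21,+13) → x=-88, y=51
step 9: x=-88, y=51 + (-24,+15) → x=-112, y=66

x=-112, y=66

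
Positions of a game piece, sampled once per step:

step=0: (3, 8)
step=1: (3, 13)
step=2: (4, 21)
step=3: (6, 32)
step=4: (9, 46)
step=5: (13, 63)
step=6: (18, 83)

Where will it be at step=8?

Successive displacements: (+0, +5), (+1, +8), (+2, +11), (+3, +14), (+4, +17), (+5, +20) — each changes by (+1, +3).
step 7: (18, 83) + (+6, +23) → (24, 106)
step 8: (24, 106) + (+7, +26) → (31, 132)

(31, 132)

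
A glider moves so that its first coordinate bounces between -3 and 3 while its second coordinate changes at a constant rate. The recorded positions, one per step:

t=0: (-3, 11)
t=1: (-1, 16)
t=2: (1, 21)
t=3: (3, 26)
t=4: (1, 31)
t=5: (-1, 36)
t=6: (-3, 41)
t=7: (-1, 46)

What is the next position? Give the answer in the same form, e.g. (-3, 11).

(1, 51)

The first coordinate reflects between -3 and 3, moving 2 per step.
  step 8: -1 → 1
The second coordinate changes by +5 each step: at step 8 it is 51.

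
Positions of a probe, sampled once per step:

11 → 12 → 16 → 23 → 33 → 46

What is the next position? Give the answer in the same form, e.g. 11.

62

First differences are +1, +4, +7, +10, +13; their common second difference is +3 (constant acceleration).
step 6: 46 + 16 → 62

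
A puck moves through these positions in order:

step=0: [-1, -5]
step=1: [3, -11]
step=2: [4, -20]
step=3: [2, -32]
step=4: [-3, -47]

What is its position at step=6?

[-22, -86]

Taking differences between consecutive positions: [+4, -6], [+1, -9], [-2, -12], [-5, -15]. These grow by [-3, -3] each step.
step 5: [-3, -47] + [-8, -18] → [-11, -65]
step 6: [-11, -65] + [-11, -21] → [-22, -86]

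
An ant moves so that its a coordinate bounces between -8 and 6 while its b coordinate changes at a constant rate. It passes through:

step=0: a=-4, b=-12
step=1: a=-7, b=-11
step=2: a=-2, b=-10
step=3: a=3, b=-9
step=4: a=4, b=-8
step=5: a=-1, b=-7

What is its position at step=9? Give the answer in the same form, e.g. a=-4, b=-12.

The a coordinate travels 5 per step and bounces off the walls at -8 and 6.
  step 6: -1 → -6
  step 7: -6 → -5
  step 8: -5 → 0
  step 9: 0 → 5
The b coordinate changes by +1 each step: at step 9 it is -3.

a=5, b=-3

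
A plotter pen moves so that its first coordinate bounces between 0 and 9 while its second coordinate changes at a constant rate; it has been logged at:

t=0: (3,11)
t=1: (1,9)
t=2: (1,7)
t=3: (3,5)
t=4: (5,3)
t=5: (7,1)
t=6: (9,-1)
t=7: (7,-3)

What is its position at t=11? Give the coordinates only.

(1,-11)

The first coordinate reflects between 0 and 9, moving 2 per step.
  step 8: 7 → 5
  step 9: 5 → 3
  step 10: 3 → 1
  step 11: 1 → 1
The second coordinate changes by -2 each step: at step 11 it is -11.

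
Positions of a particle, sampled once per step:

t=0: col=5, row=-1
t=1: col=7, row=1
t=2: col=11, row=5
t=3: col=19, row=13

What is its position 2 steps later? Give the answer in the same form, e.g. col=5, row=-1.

Step-to-step displacements: (+2,+2), (+4,+4), (+8,+8); each is 2× the previous.
step 4: col=19, row=13 + (+16,+16) → col=35, row=29
step 5: col=35, row=29 + (+32,+32) → col=67, row=61

col=67, row=61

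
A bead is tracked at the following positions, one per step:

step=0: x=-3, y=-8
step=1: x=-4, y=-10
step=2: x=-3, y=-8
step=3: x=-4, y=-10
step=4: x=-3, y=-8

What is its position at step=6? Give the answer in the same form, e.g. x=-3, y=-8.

x=-3, y=-8

Step-to-step displacements: (-1, -2), (+1, +2), (-1, -2), (+1, +2); each is -1× the previous.
step 5: x=-3, y=-8 + (-1, -2) → x=-4, y=-10
step 6: x=-4, y=-10 + (+1, +2) → x=-3, y=-8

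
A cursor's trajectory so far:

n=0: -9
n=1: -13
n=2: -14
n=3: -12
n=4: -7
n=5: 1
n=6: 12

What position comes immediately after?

26

First differences are -4, -1, +2, +5, +8, +11; their common second difference is +3 (constant acceleration).
step 7: 12 + 14 → 26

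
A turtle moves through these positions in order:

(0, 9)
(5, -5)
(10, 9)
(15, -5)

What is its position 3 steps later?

First: linear, +5 per step → 30 at step 6.
Second: cycles through 9, -5 every 2 steps. Step 6 lands at position 0 of the cycle → 9.

(30, 9)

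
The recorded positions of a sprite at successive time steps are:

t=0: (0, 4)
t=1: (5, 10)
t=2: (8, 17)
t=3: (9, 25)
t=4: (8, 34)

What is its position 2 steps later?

(0, 55)

Successive displacements: (+5, +6), (+3, +7), (+1, +8), (-1, +9) — each changes by (-2, +1).
step 5: (8, 34) + (-3, +10) → (5, 44)
step 6: (5, 44) + (-5, +11) → (0, 55)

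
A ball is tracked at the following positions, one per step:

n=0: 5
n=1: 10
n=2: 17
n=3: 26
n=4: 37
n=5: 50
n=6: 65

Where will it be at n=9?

Successive displacements: +5, +7, +9, +11, +13, +15 — each changes by +2.
step 7: 65 + 17 → 82
step 8: 82 + 19 → 101
step 9: 101 + 21 → 122

122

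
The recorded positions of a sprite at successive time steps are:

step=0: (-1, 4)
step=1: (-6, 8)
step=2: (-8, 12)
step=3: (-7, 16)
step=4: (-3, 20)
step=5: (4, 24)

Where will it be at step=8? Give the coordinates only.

(43, 36)

Taking differences between consecutive positions: (-5, +4), (-2, +4), (+1, +4), (+4, +4), (+7, +4). These grow by (+3, +0) each step.
step 6: (4, 24) + (+10, +4) → (14, 28)
step 7: (14, 28) + (+13, +4) → (27, 32)
step 8: (27, 32) + (+16, +4) → (43, 36)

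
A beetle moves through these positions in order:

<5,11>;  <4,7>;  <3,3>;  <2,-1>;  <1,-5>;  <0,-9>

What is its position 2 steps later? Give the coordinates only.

<-2,-17>

The position changes by <-1,-4> every step.
step 6: <0,-9> + <-1,-4> → <-1,-13>
step 7: <-1,-13> + <-1,-4> → <-2,-17>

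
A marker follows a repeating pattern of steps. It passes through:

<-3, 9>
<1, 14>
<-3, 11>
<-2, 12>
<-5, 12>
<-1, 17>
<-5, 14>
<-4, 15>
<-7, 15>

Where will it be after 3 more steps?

<-6, 18>

Differencing gives <+4, +5>, <-4, -3>, <+1, +1>, <-3, +0>, <+4, +5>, <-4, -3>, <+1, +1>, <-3, +0>. This is the pattern <+4, +5>, <-4, -3>, <+1, +1>, <-3, +0> repeated.
step 9: apply <+4, +5> → <-3, 20>
step 10: apply <-4, -3> → <-7, 17>
step 11: apply <+1, +1> → <-6, 18>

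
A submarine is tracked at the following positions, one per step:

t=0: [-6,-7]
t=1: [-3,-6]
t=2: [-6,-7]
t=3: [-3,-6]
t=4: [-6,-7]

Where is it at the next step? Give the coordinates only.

[-3,-6]

Consecutive displacements [+3,+1], [-3,-1], [+3,+1], [-3,-1] scale by a factor of -1 each step.
step 5: [-6,-7] + [+3,+1] → [-3,-6]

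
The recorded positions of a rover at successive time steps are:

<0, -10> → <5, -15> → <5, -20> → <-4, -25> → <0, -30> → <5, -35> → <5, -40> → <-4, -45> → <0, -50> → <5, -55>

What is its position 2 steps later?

<-4, -65>

First: cycles through 0, 5, 5, -4 every 4 steps. Step 11 lands at position 3 of the cycle → -4.
Second: linear, -5 per step → -65 at step 11.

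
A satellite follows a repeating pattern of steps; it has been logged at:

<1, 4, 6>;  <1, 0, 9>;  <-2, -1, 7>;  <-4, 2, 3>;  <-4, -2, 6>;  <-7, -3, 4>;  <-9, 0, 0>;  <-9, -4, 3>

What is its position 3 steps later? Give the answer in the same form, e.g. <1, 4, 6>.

Step-to-step displacements: <+0, -4, +3>, <-3, -1, -2>, <-2, +3, -4>, <+0, -4, +3>, <-3, -1, -2>, <-2, +3, -4>, <+0, -4, +3> — a repeating cycle of length 3.
step 8: apply <-3, -1, -2> → <-12, -5, 1>
step 9: apply <-2, +3, -4> → <-14, -2, -3>
step 10: apply <+0, -4, +3> → <-14, -6, 0>

<-14, -6, 0>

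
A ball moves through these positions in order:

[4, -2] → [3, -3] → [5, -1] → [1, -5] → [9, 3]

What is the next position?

Consecutive displacements [-1, -1], [+2, +2], [-4, -4], [+8, +8] scale by a factor of -2 each step.
step 5: [9, 3] + [-16, -16] → [-7, -13]

[-7, -13]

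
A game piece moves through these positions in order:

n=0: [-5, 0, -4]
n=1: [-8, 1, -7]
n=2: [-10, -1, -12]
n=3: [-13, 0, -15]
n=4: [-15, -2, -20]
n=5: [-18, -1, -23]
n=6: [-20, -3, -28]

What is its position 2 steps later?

Differencing gives [-3, +1, -3], [-2, -2, -5], [-3, +1, -3], [-2, -2, -5], [-3, +1, -3], [-2, -2, -5]. This is the pattern [-3, +1, -3], [-2, -2, -5] repeated.
step 7: apply [-3, +1, -3] → [-23, -2, -31]
step 8: apply [-2, -2, -5] → [-25, -4, -36]

[-25, -4, -36]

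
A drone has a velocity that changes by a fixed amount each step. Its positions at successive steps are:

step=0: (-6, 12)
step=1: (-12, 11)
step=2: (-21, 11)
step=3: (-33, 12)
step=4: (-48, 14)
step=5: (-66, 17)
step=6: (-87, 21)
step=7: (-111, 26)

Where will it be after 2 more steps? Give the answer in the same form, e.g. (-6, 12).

Taking differences between consecutive positions: (-6, -1), (-9, +0), (-12, +1), (-15, +2), (-18, +3), (-21, +4), (-24, +5). These grow by (-3, +1) each step.
step 8: (-111, 26) + (-27, +6) → (-138, 32)
step 9: (-138, 32) + (-30, +7) → (-168, 39)

(-168, 39)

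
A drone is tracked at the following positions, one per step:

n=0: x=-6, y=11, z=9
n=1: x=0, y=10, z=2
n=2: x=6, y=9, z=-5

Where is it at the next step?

Constant displacement of (+6,-1,-7) per step.
step 3: x=6, y=9, z=-5 + (+6,-1,-7) → x=12, y=8, z=-12

x=12, y=8, z=-12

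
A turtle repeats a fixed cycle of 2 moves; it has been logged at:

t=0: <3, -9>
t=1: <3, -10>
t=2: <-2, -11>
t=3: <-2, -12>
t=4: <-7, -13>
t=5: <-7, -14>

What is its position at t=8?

Step-to-step displacements: <+0, -1>, <-5, -1>, <+0, -1>, <-5, -1>, <+0, -1> — a repeating cycle of length 2.
step 6: apply <-5, -1> → <-12, -15>
step 7: apply <+0, -1> → <-12, -16>
step 8: apply <-5, -1> → <-17, -17>

<-17, -17>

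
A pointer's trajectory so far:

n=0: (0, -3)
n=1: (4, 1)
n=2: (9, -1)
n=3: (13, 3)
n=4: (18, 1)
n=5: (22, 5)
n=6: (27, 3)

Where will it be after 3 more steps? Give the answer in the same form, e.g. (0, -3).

Step-to-step displacements: (+4, +4), (+5, -2), (+4, +4), (+5, -2), (+4, +4), (+5, -2) — a repeating cycle of length 2.
step 7: apply (+4, +4) → (31, 7)
step 8: apply (+5, -2) → (36, 5)
step 9: apply (+4, +4) → (40, 9)

(40, 9)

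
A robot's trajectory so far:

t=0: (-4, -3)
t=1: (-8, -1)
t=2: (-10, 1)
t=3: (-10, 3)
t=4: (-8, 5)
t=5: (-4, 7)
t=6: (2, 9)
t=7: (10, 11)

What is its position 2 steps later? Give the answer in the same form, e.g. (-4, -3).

(32, 15)

Successive displacements: (-4, +2), (-2, +2), (+0, +2), (+2, +2), (+4, +2), (+6, +2), (+8, +2) — each changes by (+2, +0).
step 8: (10, 11) + (+10, +2) → (20, 13)
step 9: (20, 13) + (+12, +2) → (32, 15)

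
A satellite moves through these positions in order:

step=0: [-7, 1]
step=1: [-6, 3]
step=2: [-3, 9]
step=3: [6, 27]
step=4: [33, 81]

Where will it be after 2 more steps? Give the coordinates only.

Consecutive displacements [+1, +2], [+3, +6], [+9, +18], [+27, +54] scale by a factor of 3 each step.
step 5: [33, 81] + [+81, +162] → [114, 243]
step 6: [114, 243] + [+243, +486] → [357, 729]

[357, 729]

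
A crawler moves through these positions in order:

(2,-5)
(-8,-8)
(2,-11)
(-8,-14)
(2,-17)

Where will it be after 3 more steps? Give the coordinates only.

The first coordinate repeats the cycle [2, -8] with period 2; step 7 mod 2 = 1, giving -8.
The second coordinate changes by -3 each step, so at step 7 it is -5 + 7·(-3) = -26.

(-8,-26)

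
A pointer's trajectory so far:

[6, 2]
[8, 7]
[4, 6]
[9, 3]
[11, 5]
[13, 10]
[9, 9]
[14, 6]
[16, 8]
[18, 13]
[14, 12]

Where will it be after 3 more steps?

[23, 16]

Step-to-step displacements: [+2, +5], [-4, -1], [+5, -3], [+2, +2], [+2, +5], [-4, -1], [+5, -3], [+2, +2], [+2, +5], [-4, -1] — a repeating cycle of length 4.
step 11: apply [+5, -3] → [19, 9]
step 12: apply [+2, +2] → [21, 11]
step 13: apply [+2, +5] → [23, 16]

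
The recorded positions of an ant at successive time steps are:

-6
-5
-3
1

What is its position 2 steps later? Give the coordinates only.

25

Consecutive displacements +1, +2, +4 scale by a factor of 2 each step.
step 4: 1 + 8 → 9
step 5: 9 + 16 → 25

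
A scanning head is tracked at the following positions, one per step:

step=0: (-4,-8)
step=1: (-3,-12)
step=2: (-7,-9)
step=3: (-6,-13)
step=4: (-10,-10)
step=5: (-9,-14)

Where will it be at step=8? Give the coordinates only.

(-16,-12)

The moves between consecutive positions are (+1,-4), (-4,+3), (+1,-4), (-4,+3), (+1,-4); they repeat the 2-cycle [(+1,-4), (-4,+3)].
step 6: apply (-4,+3) → (-13,-11)
step 7: apply (+1,-4) → (-12,-15)
step 8: apply (-4,+3) → (-16,-12)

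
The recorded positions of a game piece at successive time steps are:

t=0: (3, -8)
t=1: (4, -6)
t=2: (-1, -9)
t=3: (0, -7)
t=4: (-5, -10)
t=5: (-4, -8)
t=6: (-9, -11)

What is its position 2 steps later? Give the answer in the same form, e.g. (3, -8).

Differencing gives (+1, +2), (-5, -3), (+1, +2), (-5, -3), (+1, +2), (-5, -3). This is the pattern (+1, +2), (-5, -3) repeated.
step 7: apply (+1, +2) → (-8, -9)
step 8: apply (-5, -3) → (-13, -12)

(-13, -12)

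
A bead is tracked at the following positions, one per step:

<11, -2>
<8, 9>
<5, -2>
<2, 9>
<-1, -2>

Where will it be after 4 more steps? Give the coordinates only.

<-13, -2>

The first coordinate changes by -3 each step, so at step 8 it is 11 + 8·(-3) = -13.
The second coordinate repeats the cycle [-2, 9] with period 2; step 8 mod 2 = 0, giving -2.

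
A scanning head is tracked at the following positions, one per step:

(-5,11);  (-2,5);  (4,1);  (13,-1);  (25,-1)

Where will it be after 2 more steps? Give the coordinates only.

(58,5)

Taking differences between consecutive positions: (+3,-6), (+6,-4), (+9,-2), (+12,+0). These grow by (+3,+2) each step.
step 5: (25,-1) + (+15,+2) → (40,1)
step 6: (40,1) + (+18,+4) → (58,5)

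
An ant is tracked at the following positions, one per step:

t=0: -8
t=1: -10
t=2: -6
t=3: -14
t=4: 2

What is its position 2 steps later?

34

The jumps are -2, +4, -8, +16 — a geometric progression with ratio -2.
step 5: 2 − 32 → -30
step 6: -30 + 64 → 34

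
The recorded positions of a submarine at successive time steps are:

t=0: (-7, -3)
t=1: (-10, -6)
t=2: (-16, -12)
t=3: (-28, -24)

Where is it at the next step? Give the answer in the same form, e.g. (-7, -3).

(-52, -48)

The jumps are (-3, -3), (-6, -6), (-12, -12) — a geometric progression with ratio 2.
step 4: (-28, -24) + (-24, -24) → (-52, -48)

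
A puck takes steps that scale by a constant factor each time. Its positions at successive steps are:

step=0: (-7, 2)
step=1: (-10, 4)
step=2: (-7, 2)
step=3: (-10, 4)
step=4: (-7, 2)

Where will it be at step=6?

(-7, 2)

Consecutive displacements (-3, +2), (+3, -2), (-3, +2), (+3, -2) scale by a factor of -1 each step.
step 5: (-7, 2) + (-3, +2) → (-10, 4)
step 6: (-10, 4) + (+3, -2) → (-7, 2)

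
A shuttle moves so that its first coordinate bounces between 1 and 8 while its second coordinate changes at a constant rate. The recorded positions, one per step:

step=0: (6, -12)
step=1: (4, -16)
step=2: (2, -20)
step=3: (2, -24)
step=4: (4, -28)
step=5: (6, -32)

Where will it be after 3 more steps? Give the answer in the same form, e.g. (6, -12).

The first coordinate reflects between 1 and 8, moving 2 per step.
  step 6: 6 → 8
  step 7: 8 → 6
  step 8: 6 → 4
The second coordinate changes by -4 each step: at step 8 it is -44.

(4, -44)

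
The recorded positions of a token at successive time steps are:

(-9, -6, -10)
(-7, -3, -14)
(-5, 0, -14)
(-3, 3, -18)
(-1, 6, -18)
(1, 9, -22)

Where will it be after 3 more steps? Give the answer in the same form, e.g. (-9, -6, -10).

(7, 18, -26)

Differencing gives (+2, +3, -4), (+2, +3, +0), (+2, +3, -4), (+2, +3, +0), (+2, +3, -4). This is the pattern (+2, +3, -4), (+2, +3, +0) repeated.
step 6: apply (+2, +3, +0) → (3, 12, -22)
step 7: apply (+2, +3, -4) → (5, 15, -26)
step 8: apply (+2, +3, +0) → (7, 18, -26)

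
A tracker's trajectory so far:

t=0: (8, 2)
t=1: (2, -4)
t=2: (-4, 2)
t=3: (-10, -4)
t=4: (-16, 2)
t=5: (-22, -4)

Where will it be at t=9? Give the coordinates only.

(-46, -4)

First: linear, -6 per step → -46 at step 9.
Second: cycles through 2, -4 every 2 steps. Step 9 lands at position 1 of the cycle → -4.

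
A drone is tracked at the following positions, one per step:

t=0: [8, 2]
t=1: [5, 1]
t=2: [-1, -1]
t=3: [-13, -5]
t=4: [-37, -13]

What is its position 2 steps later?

[-181, -61]

Step-to-step displacements: [-3, -1], [-6, -2], [-12, -4], [-24, -8]; each is 2× the previous.
step 5: [-37, -13] + [-48, -16] → [-85, -29]
step 6: [-85, -29] + [-96, -32] → [-181, -61]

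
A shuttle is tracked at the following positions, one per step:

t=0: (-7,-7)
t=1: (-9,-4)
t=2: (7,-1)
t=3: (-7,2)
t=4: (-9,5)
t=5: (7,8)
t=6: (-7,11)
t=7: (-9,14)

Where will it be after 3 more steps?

(-9,23)

First: cycles through -7, -9, 7 every 3 steps. Step 10 lands at position 1 of the cycle → -9.
Second: linear, +3 per step → 23 at step 10.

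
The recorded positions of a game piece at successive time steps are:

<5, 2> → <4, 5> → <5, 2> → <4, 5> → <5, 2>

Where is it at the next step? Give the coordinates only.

<4, 5>

The jumps are <-1, +3>, <+1, -3>, <-1, +3>, <+1, -3> — a geometric progression with ratio -1.
step 5: <5, 2> + <-1, +3> → <4, 5>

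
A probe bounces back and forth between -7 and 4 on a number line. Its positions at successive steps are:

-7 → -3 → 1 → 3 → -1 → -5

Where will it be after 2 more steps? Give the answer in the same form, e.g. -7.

-1

The value reflects between -7 and 4, moving 4 per step.
  step 6: -5 → -5
  step 7: -5 → -1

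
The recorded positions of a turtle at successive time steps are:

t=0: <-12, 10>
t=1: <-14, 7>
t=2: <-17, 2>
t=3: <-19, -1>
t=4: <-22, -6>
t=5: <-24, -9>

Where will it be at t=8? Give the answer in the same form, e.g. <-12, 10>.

<-32, -22>

The moves between consecutive positions are <-2, -3>, <-3, -5>, <-2, -3>, <-3, -5>, <-2, -3>; they repeat the 2-cycle [<-2, -3>, <-3, -5>].
step 6: apply <-3, -5> → <-27, -14>
step 7: apply <-2, -3> → <-29, -17>
step 8: apply <-3, -5> → <-32, -22>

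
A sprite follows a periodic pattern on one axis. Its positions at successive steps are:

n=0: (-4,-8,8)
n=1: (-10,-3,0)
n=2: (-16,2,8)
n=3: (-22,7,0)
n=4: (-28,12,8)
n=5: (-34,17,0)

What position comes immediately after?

The first coordinate changes by -6 each step, so at step 6 it is -4 + 6·(-6) = -40.
The second coordinate changes by +5 each step, so at step 6 it is -8 + 6·(5) = 22.
The third coordinate repeats the cycle [8, 0] with period 2; step 6 mod 2 = 0, giving 8.

(-40,22,8)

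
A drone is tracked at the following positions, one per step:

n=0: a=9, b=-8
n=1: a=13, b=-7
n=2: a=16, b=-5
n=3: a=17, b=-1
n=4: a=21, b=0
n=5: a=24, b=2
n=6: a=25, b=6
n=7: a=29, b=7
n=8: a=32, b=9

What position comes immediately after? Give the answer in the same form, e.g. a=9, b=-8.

Differencing gives (+4,+1), (+3,+2), (+1,+4), (+4,+1), (+3,+2), (+1,+4), (+4,+1), (+3,+2). This is the pattern (+4,+1), (+3,+2), (+1,+4) repeated.
step 9: apply (+1,+4) → a=33, b=13

a=33, b=13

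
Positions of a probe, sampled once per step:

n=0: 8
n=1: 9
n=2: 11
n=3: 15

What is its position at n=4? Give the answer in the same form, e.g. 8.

23

Step-to-step displacements: +1, +2, +4; each is 2× the previous.
step 4: 15 + 8 → 23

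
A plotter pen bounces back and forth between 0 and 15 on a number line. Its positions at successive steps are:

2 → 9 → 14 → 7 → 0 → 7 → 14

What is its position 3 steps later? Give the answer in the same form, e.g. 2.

5

The value reflects between 0 and 15, moving 7 per step.
  step 7: 14 → 9
  step 8: 9 → 2
  step 9: 2 → 5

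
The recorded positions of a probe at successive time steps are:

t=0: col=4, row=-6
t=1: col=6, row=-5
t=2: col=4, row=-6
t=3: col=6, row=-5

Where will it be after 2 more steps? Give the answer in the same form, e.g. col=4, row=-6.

col=6, row=-5

The jumps are (+2, +1), (-2, -1), (+2, +1) — a geometric progression with ratio -1.
step 4: col=6, row=-5 + (-2, -1) → col=4, row=-6
step 5: col=4, row=-6 + (+2, +1) → col=6, row=-5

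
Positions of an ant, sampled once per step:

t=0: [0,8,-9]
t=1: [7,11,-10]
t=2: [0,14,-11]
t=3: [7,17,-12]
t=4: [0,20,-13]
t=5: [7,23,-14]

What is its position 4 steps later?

First: cycles through 0, 7 every 2 steps. Step 9 lands at position 1 of the cycle → 7.
Second: linear, +3 per step → 35 at step 9.
Third: linear, -1 per step → -18 at step 9.

[7,35,-18]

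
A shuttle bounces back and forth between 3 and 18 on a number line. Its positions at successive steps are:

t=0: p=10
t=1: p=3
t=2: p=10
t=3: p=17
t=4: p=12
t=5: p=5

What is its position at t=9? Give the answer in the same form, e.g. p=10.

p=7

The value travels 7 per step and bounces off the walls at 3 and 18.
  step 6: 5 → 8
  step 7: 8 → 15
  step 8: 15 → 14
  step 9: 14 → 7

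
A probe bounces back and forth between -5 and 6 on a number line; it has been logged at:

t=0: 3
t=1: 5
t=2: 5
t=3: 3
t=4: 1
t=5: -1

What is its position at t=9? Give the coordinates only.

The value travels 2 per step and bounces off the walls at -5 and 6.
  step 6: -1 → -3
  step 7: -3 → -5
  step 8: -5 → -3
  step 9: -3 → -1

-1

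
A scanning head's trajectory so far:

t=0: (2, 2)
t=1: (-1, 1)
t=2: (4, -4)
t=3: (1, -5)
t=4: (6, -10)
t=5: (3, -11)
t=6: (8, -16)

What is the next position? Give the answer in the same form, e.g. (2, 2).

Step-to-step displacements: (-3, -1), (+5, -5), (-3, -1), (+5, -5), (-3, -1), (+5, -5) — a repeating cycle of length 2.
step 7: apply (-3, -1) → (5, -17)

(5, -17)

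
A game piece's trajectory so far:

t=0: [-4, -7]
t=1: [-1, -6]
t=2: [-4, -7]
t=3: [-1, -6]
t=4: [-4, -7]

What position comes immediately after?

[-1, -6]

Step-to-step displacements: [+3, +1], [-3, -1], [+3, +1], [-3, -1]; each is -1× the previous.
step 5: [-4, -7] + [+3, +1] → [-1, -6]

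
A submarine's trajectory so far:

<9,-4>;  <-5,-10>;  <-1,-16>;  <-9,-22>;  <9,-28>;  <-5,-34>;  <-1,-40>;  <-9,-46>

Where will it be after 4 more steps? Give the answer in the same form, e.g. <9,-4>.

First: cycles through 9, -5, -1, -9 every 4 steps. Step 11 lands at position 3 of the cycle → -9.
Second: linear, -6 per step → -70 at step 11.

<-9,-70>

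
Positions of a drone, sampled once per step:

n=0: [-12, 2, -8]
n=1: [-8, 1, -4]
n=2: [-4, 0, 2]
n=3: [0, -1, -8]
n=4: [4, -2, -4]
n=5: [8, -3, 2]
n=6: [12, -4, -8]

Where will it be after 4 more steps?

[28, -8, -4]

The first coordinate changes by +4 each step, so at step 10 it is -12 + 10·(4) = 28.
The second coordinate changes by -1 each step, so at step 10 it is 2 + 10·(-1) = -8.
The third coordinate repeats the cycle [-8, -4, 2] with period 3; step 10 mod 3 = 1, giving -4.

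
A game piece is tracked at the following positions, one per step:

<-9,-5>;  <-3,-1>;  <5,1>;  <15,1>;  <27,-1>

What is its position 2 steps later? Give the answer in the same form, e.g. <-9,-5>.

Successive displacements: <+6,+4>, <+8,+2>, <+10,+0>, <+12,-2> — each changes by <+2,-2>.
step 5: <27,-1> + <+14,-4> → <41,-5>
step 6: <41,-5> + <+16,-6> → <57,-11>

<57,-11>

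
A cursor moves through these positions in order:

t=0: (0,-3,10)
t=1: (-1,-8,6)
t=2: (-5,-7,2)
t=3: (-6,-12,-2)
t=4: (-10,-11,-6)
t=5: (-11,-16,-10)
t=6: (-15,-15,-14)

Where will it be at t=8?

(-20,-19,-22)

Differencing gives (-1,-5,-4), (-4,+1,-4), (-1,-5,-4), (-4,+1,-4), (-1,-5,-4), (-4,+1,-4). This is the pattern (-1,-5,-4), (-4,+1,-4) repeated.
step 7: apply (-1,-5,-4) → (-16,-20,-18)
step 8: apply (-4,+1,-4) → (-20,-19,-22)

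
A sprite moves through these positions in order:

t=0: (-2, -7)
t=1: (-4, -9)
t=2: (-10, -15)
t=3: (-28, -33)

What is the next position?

The jumps are (-2, -2), (-6, -6), (-18, -18) — a geometric progression with ratio 3.
step 4: (-28, -33) + (-54, -54) → (-82, -87)

(-82, -87)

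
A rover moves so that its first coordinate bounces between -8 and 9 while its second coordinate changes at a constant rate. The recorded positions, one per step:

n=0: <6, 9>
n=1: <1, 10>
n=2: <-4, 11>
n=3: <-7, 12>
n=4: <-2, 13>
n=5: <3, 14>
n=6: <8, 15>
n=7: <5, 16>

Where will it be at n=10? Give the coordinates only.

<-6, 19>

The first coordinate travels 5 per step and bounces off the walls at -8 and 9.
  step 8: 5 → 0
  step 9: 0 → -5
  step 10: -5 → -6
The second coordinate changes by +1 each step: at step 10 it is 19.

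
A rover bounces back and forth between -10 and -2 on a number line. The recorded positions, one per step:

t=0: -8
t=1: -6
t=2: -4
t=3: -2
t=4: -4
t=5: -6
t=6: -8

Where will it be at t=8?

The value travels 2 per step and bounces off the walls at -10 and -2.
  step 7: -8 → -10
  step 8: -10 → -8

-8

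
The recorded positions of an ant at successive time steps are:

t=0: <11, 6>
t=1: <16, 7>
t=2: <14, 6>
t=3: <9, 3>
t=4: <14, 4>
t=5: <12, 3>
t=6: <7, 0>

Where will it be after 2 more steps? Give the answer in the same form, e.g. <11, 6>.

<10, 0>

Differencing gives <+5, +1>, <-2, -1>, <-5, -3>, <+5, +1>, <-2, -1>, <-5, -3>. This is the pattern <+5, +1>, <-2, -1>, <-5, -3> repeated.
step 7: apply <+5, +1> → <12, 1>
step 8: apply <-2, -1> → <10, 0>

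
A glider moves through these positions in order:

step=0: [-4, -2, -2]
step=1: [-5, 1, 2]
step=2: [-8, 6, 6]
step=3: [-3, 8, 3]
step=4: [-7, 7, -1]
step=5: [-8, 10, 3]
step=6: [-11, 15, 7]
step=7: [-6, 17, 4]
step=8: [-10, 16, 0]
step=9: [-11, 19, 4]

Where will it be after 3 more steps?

The moves between consecutive positions are [-1, +3, +4], [-3, +5, +4], [+5, +2, -3], [-4, -1, -4], [-1, +3, +4], [-3, +5, +4], [+5, +2, -3], [-4, -1, -4], [-1, +3, +4]; they repeat the 4-cycle [[-1, +3, +4], [-3, +5, +4], [+5, +2, -3], [-4, -1, -4]].
step 10: apply [-3, +5, +4] → [-14, 24, 8]
step 11: apply [+5, +2, -3] → [-9, 26, 5]
step 12: apply [-4, -1, -4] → [-13, 25, 1]

[-13, 25, 1]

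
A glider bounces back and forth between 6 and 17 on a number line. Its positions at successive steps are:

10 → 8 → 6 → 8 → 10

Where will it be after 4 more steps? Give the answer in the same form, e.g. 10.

16

The value reflects between 6 and 17, moving 2 per step.
  step 5: 10 → 12
  step 6: 12 → 14
  step 7: 14 → 16
  step 8: 16 → 16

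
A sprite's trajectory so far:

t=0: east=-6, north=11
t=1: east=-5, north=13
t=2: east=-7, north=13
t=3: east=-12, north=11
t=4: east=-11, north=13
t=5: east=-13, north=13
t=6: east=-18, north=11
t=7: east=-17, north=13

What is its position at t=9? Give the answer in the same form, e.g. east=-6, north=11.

east=-24, north=11

Differencing gives (+1, +2), (-2, +0), (-5, -2), (+1, +2), (-2, +0), (-5, -2), (+1, +2). This is the pattern (+1, +2), (-2, +0), (-5, -2) repeated.
step 8: apply (-2, +0) → east=-19, north=13
step 9: apply (-5, -2) → east=-24, north=11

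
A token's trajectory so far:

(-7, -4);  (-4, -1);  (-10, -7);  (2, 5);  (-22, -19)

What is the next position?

(26, 29)

Step-to-step displacements: (+3, +3), (-6, -6), (+12, +12), (-24, -24); each is -2× the previous.
step 5: (-22, -19) + (+48, +48) → (26, 29)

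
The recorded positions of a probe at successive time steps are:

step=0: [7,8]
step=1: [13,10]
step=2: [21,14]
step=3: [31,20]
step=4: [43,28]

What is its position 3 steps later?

[91,64]

Successive displacements: [+6,+2], [+8,+4], [+10,+6], [+12,+8] — each changes by [+2,+2].
step 5: [43,28] + [+14,+10] → [57,38]
step 6: [57,38] + [+16,+12] → [73,50]
step 7: [73,50] + [+18,+14] → [91,64]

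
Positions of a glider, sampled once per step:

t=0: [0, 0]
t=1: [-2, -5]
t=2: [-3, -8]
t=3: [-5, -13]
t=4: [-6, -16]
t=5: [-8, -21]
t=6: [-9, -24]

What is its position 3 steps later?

[-14, -37]

Step-to-step displacements: [-2, -5], [-1, -3], [-2, -5], [-1, -3], [-2, -5], [-1, -3] — a repeating cycle of length 2.
step 7: apply [-2, -5] → [-11, -29]
step 8: apply [-1, -3] → [-12, -32]
step 9: apply [-2, -5] → [-14, -37]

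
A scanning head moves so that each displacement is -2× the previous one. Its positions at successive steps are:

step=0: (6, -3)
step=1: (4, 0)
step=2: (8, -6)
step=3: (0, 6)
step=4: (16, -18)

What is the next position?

The jumps are (-2, +3), (+4, -6), (-8, +12), (+16, -24) — a geometric progression with ratio -2.
step 5: (16, -18) + (-32, +48) → (-16, 30)

(-16, 30)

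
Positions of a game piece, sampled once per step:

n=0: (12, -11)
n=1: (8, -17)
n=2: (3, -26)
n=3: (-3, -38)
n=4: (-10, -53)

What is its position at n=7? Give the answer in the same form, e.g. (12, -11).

(-37, -116)

Taking differences between consecutive positions: (-4, -6), (-5, -9), (-6, -12), (-7, -15). These grow by (-1, -3) each step.
step 5: (-10, -53) + (-8, -18) → (-18, -71)
step 6: (-18, -71) + (-9, -21) → (-27, -92)
step 7: (-27, -92) + (-10, -24) → (-37, -116)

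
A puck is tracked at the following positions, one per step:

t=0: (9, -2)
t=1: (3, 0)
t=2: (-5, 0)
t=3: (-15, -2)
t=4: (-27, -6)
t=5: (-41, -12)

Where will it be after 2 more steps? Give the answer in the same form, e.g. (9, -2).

(-75, -30)

First differences are (-6, +2), (-8, +0), (-10, -2), (-12, -4), (-14, -6); their common second difference is (-2, -2) (constant acceleration).
step 6: (-41, -12) + (-16, -8) → (-57, -20)
step 7: (-57, -20) + (-18, -10) → (-75, -30)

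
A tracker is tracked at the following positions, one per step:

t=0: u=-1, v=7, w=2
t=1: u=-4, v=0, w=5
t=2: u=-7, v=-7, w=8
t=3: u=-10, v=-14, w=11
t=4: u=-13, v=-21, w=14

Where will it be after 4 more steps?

Constant displacement of (-3, -7, +3) per step.
step 5: u=-13, v=-21, w=14 + (-3, -7, +3) → u=-16, v=-28, w=17
step 6: u=-16, v=-28, w=17 + (-3, -7, +3) → u=-19, v=-35, w=20
step 7: u=-19, v=-35, w=20 + (-3, -7, +3) → u=-22, v=-42, w=23
step 8: u=-22, v=-42, w=23 + (-3, -7, +3) → u=-25, v=-49, w=26

u=-25, v=-49, w=26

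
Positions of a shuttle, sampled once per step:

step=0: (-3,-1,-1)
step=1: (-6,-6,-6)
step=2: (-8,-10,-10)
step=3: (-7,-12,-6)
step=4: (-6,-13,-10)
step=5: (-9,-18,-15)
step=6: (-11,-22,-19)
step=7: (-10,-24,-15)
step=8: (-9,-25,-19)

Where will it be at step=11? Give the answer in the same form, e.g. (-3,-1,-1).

(-13,-36,-24)

Differencing gives (-3,-5,-5), (-2,-4,-4), (+1,-2,+4), (+1,-1,-4), (-3,-5,-5), (-2,-4,-4), (+1,-2,+4), (+1,-1,-4). This is the pattern (-3,-5,-5), (-2,-4,-4), (+1,-2,+4), (+1,-1,-4) repeated.
step 9: apply (-3,-5,-5) → (-12,-30,-24)
step 10: apply (-2,-4,-4) → (-14,-34,-28)
step 11: apply (+1,-2,+4) → (-13,-36,-24)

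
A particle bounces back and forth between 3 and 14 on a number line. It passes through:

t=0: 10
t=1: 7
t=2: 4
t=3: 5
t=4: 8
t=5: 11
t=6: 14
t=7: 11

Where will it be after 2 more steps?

The value travels 3 per step and bounces off the walls at 3 and 14.
  step 8: 11 → 8
  step 9: 8 → 5

5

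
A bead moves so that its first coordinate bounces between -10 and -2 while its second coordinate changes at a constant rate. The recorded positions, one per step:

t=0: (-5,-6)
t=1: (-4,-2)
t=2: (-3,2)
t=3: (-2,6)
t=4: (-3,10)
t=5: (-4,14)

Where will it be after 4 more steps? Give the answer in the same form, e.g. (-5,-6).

The first coordinate travels 1 per step and bounces off the walls at -10 and -2.
  step 6: -4 → -5
  step 7: -5 → -6
  step 8: -6 → -7
  step 9: -7 → -8
The second coordinate changes by +4 each step: at step 9 it is 30.

(-8,30)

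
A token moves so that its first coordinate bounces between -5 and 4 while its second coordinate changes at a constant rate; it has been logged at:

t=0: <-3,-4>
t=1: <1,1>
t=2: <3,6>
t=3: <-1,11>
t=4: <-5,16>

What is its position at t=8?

<-3,36>

The first coordinate travels 4 per step and bounces off the walls at -5 and 4.
  step 5: -5 → -1
  step 6: -1 → 3
  step 7: 3 → 1
  step 8: 1 → -3
The second coordinate changes by +5 each step: at step 8 it is 36.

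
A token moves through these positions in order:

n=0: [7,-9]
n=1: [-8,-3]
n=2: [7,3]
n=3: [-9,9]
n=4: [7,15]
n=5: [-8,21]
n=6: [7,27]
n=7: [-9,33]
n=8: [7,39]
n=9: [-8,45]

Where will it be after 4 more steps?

The first coordinate repeats the cycle [7, -8, 7, -9] with period 4; step 13 mod 4 = 1, giving -8.
The second coordinate changes by +6 each step, so at step 13 it is -9 + 13·(6) = 69.

[-8,69]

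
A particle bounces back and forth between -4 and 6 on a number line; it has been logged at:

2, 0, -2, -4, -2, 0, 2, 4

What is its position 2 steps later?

The value travels 2 per step and bounces off the walls at -4 and 6.
  step 8: 4 → 6
  step 9: 6 → 4

4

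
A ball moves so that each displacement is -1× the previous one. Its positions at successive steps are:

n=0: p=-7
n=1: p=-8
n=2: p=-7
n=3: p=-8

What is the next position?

p=-7

Consecutive displacements -1, +1, -1 scale by a factor of -1 each step.
step 4: -8 + 1 → p=-7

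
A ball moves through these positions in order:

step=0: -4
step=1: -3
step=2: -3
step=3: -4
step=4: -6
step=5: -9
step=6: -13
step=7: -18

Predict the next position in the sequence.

Taking differences between consecutive positions: +1, +0, -1, -2, -3, -4, -5. These grow by -1 each step.
step 8: -18 − 6 → -24

-24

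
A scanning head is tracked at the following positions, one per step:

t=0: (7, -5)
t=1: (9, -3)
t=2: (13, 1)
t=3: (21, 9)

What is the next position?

Consecutive displacements (+2, +2), (+4, +4), (+8, +8) scale by a factor of 2 each step.
step 4: (21, 9) + (+16, +16) → (37, 25)

(37, 25)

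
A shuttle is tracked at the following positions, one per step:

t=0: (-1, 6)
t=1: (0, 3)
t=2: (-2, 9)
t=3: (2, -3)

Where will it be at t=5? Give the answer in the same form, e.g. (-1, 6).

Consecutive displacements (+1, -3), (-2, +6), (+4, -12) scale by a factor of -2 each step.
step 4: (2, -3) + (-8, +24) → (-6, 21)
step 5: (-6, 21) + (+16, -48) → (10, -27)

(10, -27)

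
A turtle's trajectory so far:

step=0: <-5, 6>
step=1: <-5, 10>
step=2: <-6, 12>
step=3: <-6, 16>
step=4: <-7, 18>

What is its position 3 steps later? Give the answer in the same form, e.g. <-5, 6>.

Step-to-step displacements: <+0, +4>, <-1, +2>, <+0, +4>, <-1, +2> — a repeating cycle of length 2.
step 5: apply <+0, +4> → <-7, 22>
step 6: apply <-1, +2> → <-8, 24>
step 7: apply <+0, +4> → <-8, 28>

<-8, 28>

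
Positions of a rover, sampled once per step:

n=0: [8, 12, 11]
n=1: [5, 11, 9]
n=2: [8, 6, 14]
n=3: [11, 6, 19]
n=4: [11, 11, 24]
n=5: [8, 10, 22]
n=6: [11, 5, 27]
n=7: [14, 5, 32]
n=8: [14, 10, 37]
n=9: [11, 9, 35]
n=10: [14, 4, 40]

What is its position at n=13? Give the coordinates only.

[14, 8, 48]

Differencing gives [-3, -1, -2], [+3, -5, +5], [+3, +0, +5], [+0, +5, +5], [-3, -1, -2], [+3, -5, +5], [+3, +0, +5], [+0, +5, +5], [-3, -1, -2], [+3, -5, +5]. This is the pattern [-3, -1, -2], [+3, -5, +5], [+3, +0, +5], [+0, +5, +5] repeated.
step 11: apply [+3, +0, +5] → [17, 4, 45]
step 12: apply [+0, +5, +5] → [17, 9, 50]
step 13: apply [-3, -1, -2] → [14, 8, 48]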